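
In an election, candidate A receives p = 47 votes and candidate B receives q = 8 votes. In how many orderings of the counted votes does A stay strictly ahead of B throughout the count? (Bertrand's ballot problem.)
Strict-lead orderings = 863365230

Total orderings of the 55 votes with 47 for A: C(55, 47) = 1217566350. By the Bertrand ballot formula (Cycle Lemma / reflection principle), the number of orderings in which A is strictly ahead of B throughout is (p − q)/(p + q) · C(p + q, p) = (47 − 8)/(47 + 8) · 1217566350 = 863365230.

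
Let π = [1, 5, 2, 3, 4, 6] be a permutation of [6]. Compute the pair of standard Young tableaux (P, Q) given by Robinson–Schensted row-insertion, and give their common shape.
P = [1, 2, 3, 4, 6] / [5];  Q = [1, 2, 4, 5, 6] / [3];  common shape = (5, 1)

Row-insert the values π_1, π_2, … into P one at a time, bumping the leftmost entry strictly greater than the inserted value down to the next row. The recording tableau Q records, in position (i, j), the step at which that cell was added to P.
  Insert 1 (step 1): P = [1];  Q = [1]
  Insert 5 (step 2): P = [1, 5];  Q = [1, 2]
  Insert 2 (step 3): P = [1, 2] / [5];  Q = [1, 2] / [3]
  Insert 3 (step 4): P = [1, 2, 3] / [5];  Q = [1, 2, 4] / [3]
  Insert 4 (step 5): P = [1, 2, 3, 4] / [5];  Q = [1, 2, 4, 5] / [3]
  Insert 6 (step 6): P = [1, 2, 3, 4, 6] / [5];  Q = [1, 2, 4, 5, 6] / [3]
Final shape: (5, 1).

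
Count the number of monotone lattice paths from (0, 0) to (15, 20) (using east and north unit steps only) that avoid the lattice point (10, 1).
Number of paths = 3247475616

Total paths from (0, 0) to (15, 20): C(35, 15) = 3247943160. Paths through (10, 1): (paths (0, 0) → (10, 1)) × (paths (10, 1) → (15, 20)) = C(11, 10) · C(24, 5) = 11 · 42504 = 467544. Avoidance count = 3247943160 − 467544 = 3247475616.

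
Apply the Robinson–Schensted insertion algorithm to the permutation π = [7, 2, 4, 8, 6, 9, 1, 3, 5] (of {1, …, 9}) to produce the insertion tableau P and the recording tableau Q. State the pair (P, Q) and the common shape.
P = [1, 3, 5, 9] / [2, 4, 6] / [7, 8];  Q = [1, 3, 4, 6] / [2, 5, 9] / [7, 8];  common shape = (4, 3, 2)

Row-insert the values π_1, π_2, … into P one at a time, bumping the leftmost entry strictly greater than the inserted value down to the next row. The recording tableau Q records, in position (i, j), the step at which that cell was added to P.
  Insert 7 (step 1): P = [7];  Q = [1]
  Insert 2 (step 2): P = [2] / [7];  Q = [1] / [2]
  Insert 4 (step 3): P = [2, 4] / [7];  Q = [1, 3] / [2]
  Insert 8 (step 4): P = [2, 4, 8] / [7];  Q = [1, 3, 4] / [2]
  Insert 6 (step 5): P = [2, 4, 6] / [7, 8];  Q = [1, 3, 4] / [2, 5]
  Insert 9 (step 6): P = [2, 4, 6, 9] / [7, 8];  Q = [1, 3, 4, 6] / [2, 5]
  Insert 1 (step 7): P = [1, 4, 6, 9] / [2, 8] / [7];  Q = [1, 3, 4, 6] / [2, 5] / [7]
  Insert 3 (step 8): P = [1, 3, 6, 9] / [2, 4] / [7, 8];  Q = [1, 3, 4, 6] / [2, 5] / [7, 8]
  Insert 5 (step 9): P = [1, 3, 5, 9] / [2, 4, 6] / [7, 8];  Q = [1, 3, 4, 6] / [2, 5, 9] / [7, 8]
Final shape: (4, 3, 2).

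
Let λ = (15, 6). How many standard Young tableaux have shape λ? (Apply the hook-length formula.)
# SYT of shape (15, 6) = 33915

Hook-length formula: f^λ = n! / Π hook(c), product over all cells c of the Young diagram. For λ = (15, 6), n = 21 boxes. Hook lengths by row (left-to-right, top-to-bottom): [16, 15, 14, 13, 12, 11, 9, 8, 7, 6, 5, 4, 3, 2, 1]; [6, 5, 4, 3, 2, 1]. Product of hooks = 1506440871936000. So f^λ = 21! / 1506440871936000 = 51090942171709440000 / 1506440871936000 = 33915.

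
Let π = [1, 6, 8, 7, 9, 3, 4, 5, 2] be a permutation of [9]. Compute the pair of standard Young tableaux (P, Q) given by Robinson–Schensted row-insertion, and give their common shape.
P = [1, 2, 4, 5] / [3, 7, 9] / [6] / [8];  Q = [1, 2, 3, 5] / [4, 7, 8] / [6] / [9];  common shape = (4, 3, 1, 1)

Row-insert the values π_1, π_2, … into P one at a time, bumping the leftmost entry strictly greater than the inserted value down to the next row. The recording tableau Q records, in position (i, j), the step at which that cell was added to P.
  Insert 1 (step 1): P = [1];  Q = [1]
  Insert 6 (step 2): P = [1, 6];  Q = [1, 2]
  Insert 8 (step 3): P = [1, 6, 8];  Q = [1, 2, 3]
  Insert 7 (step 4): P = [1, 6, 7] / [8];  Q = [1, 2, 3] / [4]
  Insert 9 (step 5): P = [1, 6, 7, 9] / [8];  Q = [1, 2, 3, 5] / [4]
  Insert 3 (step 6): P = [1, 3, 7, 9] / [6] / [8];  Q = [1, 2, 3, 5] / [4] / [6]
  Insert 4 (step 7): P = [1, 3, 4, 9] / [6, 7] / [8];  Q = [1, 2, 3, 5] / [4, 7] / [6]
  Insert 5 (step 8): P = [1, 3, 4, 5] / [6, 7, 9] / [8];  Q = [1, 2, 3, 5] / [4, 7, 8] / [6]
  Insert 2 (step 9): P = [1, 2, 4, 5] / [3, 7, 9] / [6] / [8];  Q = [1, 2, 3, 5] / [4, 7, 8] / [6] / [9]
Final shape: (4, 3, 1, 1).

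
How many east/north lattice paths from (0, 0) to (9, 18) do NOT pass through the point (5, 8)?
Number of paths = 3398538

Total paths from (0, 0) to (9, 18): C(27, 9) = 4686825. Paths through (5, 8): (paths (0, 0) → (5, 8)) × (paths (5, 8) → (9, 18)) = C(13, 5) · C(14, 4) = 1287 · 1001 = 1288287. Avoidance count = 4686825 − 1288287 = 3398538.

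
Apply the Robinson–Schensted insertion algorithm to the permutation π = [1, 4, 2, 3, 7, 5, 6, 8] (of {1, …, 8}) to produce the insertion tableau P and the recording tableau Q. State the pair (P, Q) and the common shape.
P = [1, 2, 3, 5, 6, 8] / [4, 7];  Q = [1, 2, 4, 5, 7, 8] / [3, 6];  common shape = (6, 2)

Row-insert the values π_1, π_2, … into P one at a time, bumping the leftmost entry strictly greater than the inserted value down to the next row. The recording tableau Q records, in position (i, j), the step at which that cell was added to P.
  Insert 1 (step 1): P = [1];  Q = [1]
  Insert 4 (step 2): P = [1, 4];  Q = [1, 2]
  Insert 2 (step 3): P = [1, 2] / [4];  Q = [1, 2] / [3]
  Insert 3 (step 4): P = [1, 2, 3] / [4];  Q = [1, 2, 4] / [3]
  Insert 7 (step 5): P = [1, 2, 3, 7] / [4];  Q = [1, 2, 4, 5] / [3]
  Insert 5 (step 6): P = [1, 2, 3, 5] / [4, 7];  Q = [1, 2, 4, 5] / [3, 6]
  Insert 6 (step 7): P = [1, 2, 3, 5, 6] / [4, 7];  Q = [1, 2, 4, 5, 7] / [3, 6]
  Insert 8 (step 8): P = [1, 2, 3, 5, 6, 8] / [4, 7];  Q = [1, 2, 4, 5, 7, 8] / [3, 6]
Final shape: (6, 2).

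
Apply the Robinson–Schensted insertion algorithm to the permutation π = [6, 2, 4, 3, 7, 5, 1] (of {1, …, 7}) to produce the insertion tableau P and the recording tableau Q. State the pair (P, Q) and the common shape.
P = [1, 3, 5] / [2, 7] / [4] / [6];  Q = [1, 3, 5] / [2, 6] / [4] / [7];  common shape = (3, 2, 1, 1)

Row-insert the values π_1, π_2, … into P one at a time, bumping the leftmost entry strictly greater than the inserted value down to the next row. The recording tableau Q records, in position (i, j), the step at which that cell was added to P.
  Insert 6 (step 1): P = [6];  Q = [1]
  Insert 2 (step 2): P = [2] / [6];  Q = [1] / [2]
  Insert 4 (step 3): P = [2, 4] / [6];  Q = [1, 3] / [2]
  Insert 3 (step 4): P = [2, 3] / [4] / [6];  Q = [1, 3] / [2] / [4]
  Insert 7 (step 5): P = [2, 3, 7] / [4] / [6];  Q = [1, 3, 5] / [2] / [4]
  Insert 5 (step 6): P = [2, 3, 5] / [4, 7] / [6];  Q = [1, 3, 5] / [2, 6] / [4]
  Insert 1 (step 7): P = [1, 3, 5] / [2, 7] / [4] / [6];  Q = [1, 3, 5] / [2, 6] / [4] / [7]
Final shape: (3, 2, 1, 1).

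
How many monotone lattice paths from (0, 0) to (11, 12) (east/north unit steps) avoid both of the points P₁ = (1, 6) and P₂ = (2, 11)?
Number of paths = 1295662

Inclusion–exclusion. Total paths: C(23, 11) = 1352078. Through P₁: C(7, 1)·C(16, 10) = 56056. Through P₂: C(13, 2)·C(10, 9) = 780. Since P₁ is strictly southwest of P₂, a monotone path through both must visit P₁ then P₂; paths through both = C(7, 1)·C(6, 1)·C(10, 9) = 420. Avoid both = 1352078 − 56056 − 780 + 420 = 1295662.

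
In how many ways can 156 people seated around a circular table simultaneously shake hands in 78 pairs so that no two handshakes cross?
C_78 = 73745243611532458459690151854647329239335600

These noncrossing handshakes are counted by the Catalan number C_n = (1/(n + 1)) · C(2n, n). For n = 78: C_78 = (1/79) · C(156, 78) = 5825874245311064218315521996517139009907512400/79 = 73745243611532458459690151854647329239335600.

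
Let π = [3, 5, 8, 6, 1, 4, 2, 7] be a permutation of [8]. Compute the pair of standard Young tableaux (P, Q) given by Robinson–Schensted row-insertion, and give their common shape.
P = [1, 2, 6, 7] / [3, 4] / [5] / [8];  Q = [1, 2, 3, 8] / [4, 6] / [5] / [7];  common shape = (4, 2, 1, 1)

Row-insert the values π_1, π_2, … into P one at a time, bumping the leftmost entry strictly greater than the inserted value down to the next row. The recording tableau Q records, in position (i, j), the step at which that cell was added to P.
  Insert 3 (step 1): P = [3];  Q = [1]
  Insert 5 (step 2): P = [3, 5];  Q = [1, 2]
  Insert 8 (step 3): P = [3, 5, 8];  Q = [1, 2, 3]
  Insert 6 (step 4): P = [3, 5, 6] / [8];  Q = [1, 2, 3] / [4]
  Insert 1 (step 5): P = [1, 5, 6] / [3] / [8];  Q = [1, 2, 3] / [4] / [5]
  Insert 4 (step 6): P = [1, 4, 6] / [3, 5] / [8];  Q = [1, 2, 3] / [4, 6] / [5]
  Insert 2 (step 7): P = [1, 2, 6] / [3, 4] / [5] / [8];  Q = [1, 2, 3] / [4, 6] / [5] / [7]
  Insert 7 (step 8): P = [1, 2, 6, 7] / [3, 4] / [5] / [8];  Q = [1, 2, 3, 8] / [4, 6] / [5] / [7]
Final shape: (4, 2, 1, 1).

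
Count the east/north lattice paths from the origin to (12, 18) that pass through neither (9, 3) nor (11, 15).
Number of paths = 55489145

Inclusion–exclusion. Total paths: C(30, 12) = 86493225. Through P₁: C(12, 9)·C(18, 3) = 179520. Through P₂: C(26, 11)·C(4, 1) = 30904640. Since P₁ is strictly southwest of P₂, a monotone path through both must visit P₁ then P₂; paths through both = C(12, 9)·C(14, 2)·C(4, 1) = 80080. Avoid both = 86493225 − 179520 − 30904640 + 80080 = 55489145.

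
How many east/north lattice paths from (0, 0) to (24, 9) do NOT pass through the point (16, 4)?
Number of paths = 32331585

Total paths from (0, 0) to (24, 9): C(33, 24) = 38567100. Paths through (16, 4): (paths (0, 0) → (16, 4)) × (paths (16, 4) → (24, 9)) = C(20, 16) · C(13, 8) = 4845 · 1287 = 6235515. Avoidance count = 38567100 − 6235515 = 32331585.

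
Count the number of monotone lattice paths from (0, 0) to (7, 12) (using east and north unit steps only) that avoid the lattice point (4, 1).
Number of paths = 48568

Total paths from (0, 0) to (7, 12): C(19, 7) = 50388. Paths through (4, 1): (paths (0, 0) → (4, 1)) × (paths (4, 1) → (7, 12)) = C(5, 4) · C(14, 3) = 5 · 364 = 1820. Avoidance count = 50388 − 1820 = 48568.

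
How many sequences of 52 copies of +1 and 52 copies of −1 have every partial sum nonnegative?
C_52 = 29869166945772625950142417512

These ballot sequences are counted by the Catalan number C_n = (1/(n + 1)) · C(2n, n). For n = 52: C_52 = (1/53) · C(104, 52) = 1583065848125949175357548128136/53 = 29869166945772625950142417512.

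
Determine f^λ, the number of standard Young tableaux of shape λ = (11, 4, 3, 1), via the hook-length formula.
# SYT of shape (11, 4, 3, 1) = 2519400

Hook-length formula: f^λ = n! / Π hook(c), product over all cells c of the Young diagram. For λ = (11, 4, 3, 1), n = 19 boxes. Hook lengths by row (left-to-right, top-to-bottom): [14, 12, 11, 9, 7, 6, 5, 4, 3, 2, 1]; [6, 4, 3, 1]; [4, 2, 1]; [1]. Product of hooks = 48283361280. So f^λ = 19! / 48283361280 = 121645100408832000 / 48283361280 = 2519400.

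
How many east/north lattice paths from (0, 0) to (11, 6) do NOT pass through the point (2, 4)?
Number of paths = 11551

Total paths from (0, 0) to (11, 6): C(17, 11) = 12376. Paths through (2, 4): (paths (0, 0) → (2, 4)) × (paths (2, 4) → (11, 6)) = C(6, 2) · C(11, 9) = 15 · 55 = 825. Avoidance count = 12376 − 825 = 11551.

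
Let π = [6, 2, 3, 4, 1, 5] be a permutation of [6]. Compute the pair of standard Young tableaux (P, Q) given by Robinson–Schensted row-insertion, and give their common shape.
P = [1, 3, 4, 5] / [2] / [6];  Q = [1, 3, 4, 6] / [2] / [5];  common shape = (4, 1, 1)

Row-insert the values π_1, π_2, … into P one at a time, bumping the leftmost entry strictly greater than the inserted value down to the next row. The recording tableau Q records, in position (i, j), the step at which that cell was added to P.
  Insert 6 (step 1): P = [6];  Q = [1]
  Insert 2 (step 2): P = [2] / [6];  Q = [1] / [2]
  Insert 3 (step 3): P = [2, 3] / [6];  Q = [1, 3] / [2]
  Insert 4 (step 4): P = [2, 3, 4] / [6];  Q = [1, 3, 4] / [2]
  Insert 1 (step 5): P = [1, 3, 4] / [2] / [6];  Q = [1, 3, 4] / [2] / [5]
  Insert 5 (step 6): P = [1, 3, 4, 5] / [2] / [6];  Q = [1, 3, 4, 6] / [2] / [5]
Final shape: (4, 1, 1).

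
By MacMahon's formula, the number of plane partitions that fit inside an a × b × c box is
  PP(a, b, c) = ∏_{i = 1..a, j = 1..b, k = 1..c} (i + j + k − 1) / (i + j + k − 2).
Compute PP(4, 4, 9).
PP(4, 4, 9) = 677352676

Evaluate the triple product over i = 1..4, j = 1..4, k = 1..9. The factors are (2/1) · (3/2) · (4/3) · (5/4) · (6/5) · (7/6) · (8/7) · (9/8) · … (144 factors total). The numerators and denominators telescope so the product is an integer; carrying out the multiplication exactly gives PP(4, 4, 9) = 677352676.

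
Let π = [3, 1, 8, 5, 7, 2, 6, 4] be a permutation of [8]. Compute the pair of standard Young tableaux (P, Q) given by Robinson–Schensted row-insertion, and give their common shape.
P = [1, 2, 4] / [3, 5, 6] / [7] / [8];  Q = [1, 3, 5] / [2, 4, 7] / [6] / [8];  common shape = (3, 3, 1, 1)

Row-insert the values π_1, π_2, … into P one at a time, bumping the leftmost entry strictly greater than the inserted value down to the next row. The recording tableau Q records, in position (i, j), the step at which that cell was added to P.
  Insert 3 (step 1): P = [3];  Q = [1]
  Insert 1 (step 2): P = [1] / [3];  Q = [1] / [2]
  Insert 8 (step 3): P = [1, 8] / [3];  Q = [1, 3] / [2]
  Insert 5 (step 4): P = [1, 5] / [3, 8];  Q = [1, 3] / [2, 4]
  Insert 7 (step 5): P = [1, 5, 7] / [3, 8];  Q = [1, 3, 5] / [2, 4]
  Insert 2 (step 6): P = [1, 2, 7] / [3, 5] / [8];  Q = [1, 3, 5] / [2, 4] / [6]
  Insert 6 (step 7): P = [1, 2, 6] / [3, 5, 7] / [8];  Q = [1, 3, 5] / [2, 4, 7] / [6]
  Insert 4 (step 8): P = [1, 2, 4] / [3, 5, 6] / [7] / [8];  Q = [1, 3, 5] / [2, 4, 7] / [6] / [8]
Final shape: (3, 3, 1, 1).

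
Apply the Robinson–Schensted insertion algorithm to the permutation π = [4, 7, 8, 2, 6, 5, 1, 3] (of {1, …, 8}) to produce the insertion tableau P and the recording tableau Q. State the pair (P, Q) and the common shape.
P = [1, 3, 8] / [2, 5] / [4, 6] / [7];  Q = [1, 2, 3] / [4, 5] / [6, 8] / [7];  common shape = (3, 2, 2, 1)

Row-insert the values π_1, π_2, … into P one at a time, bumping the leftmost entry strictly greater than the inserted value down to the next row. The recording tableau Q records, in position (i, j), the step at which that cell was added to P.
  Insert 4 (step 1): P = [4];  Q = [1]
  Insert 7 (step 2): P = [4, 7];  Q = [1, 2]
  Insert 8 (step 3): P = [4, 7, 8];  Q = [1, 2, 3]
  Insert 2 (step 4): P = [2, 7, 8] / [4];  Q = [1, 2, 3] / [4]
  Insert 6 (step 5): P = [2, 6, 8] / [4, 7];  Q = [1, 2, 3] / [4, 5]
  Insert 5 (step 6): P = [2, 5, 8] / [4, 6] / [7];  Q = [1, 2, 3] / [4, 5] / [6]
  Insert 1 (step 7): P = [1, 5, 8] / [2, 6] / [4] / [7];  Q = [1, 2, 3] / [4, 5] / [6] / [7]
  Insert 3 (step 8): P = [1, 3, 8] / [2, 5] / [4, 6] / [7];  Q = [1, 2, 3] / [4, 5] / [6, 8] / [7]
Final shape: (3, 2, 2, 1).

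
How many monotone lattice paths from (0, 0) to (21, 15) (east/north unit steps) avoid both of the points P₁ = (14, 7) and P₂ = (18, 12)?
Number of paths = 3382801860

Inclusion–exclusion. Total paths: C(36, 21) = 5567902560. Through P₁: C(21, 14)·C(15, 7) = 748261800. Through P₂: C(30, 18)·C(6, 3) = 1729864500. Since P₁ is strictly southwest of P₂, a monotone path through both must visit P₁ then P₂; paths through both = C(21, 14)·C(9, 4)·C(6, 3) = 293025600. Avoid both = 5567902560 − 748261800 − 1729864500 + 293025600 = 3382801860.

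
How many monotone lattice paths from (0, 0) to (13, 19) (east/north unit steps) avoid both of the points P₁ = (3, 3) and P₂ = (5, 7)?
Number of paths = 179161660

Inclusion–exclusion. Total paths: C(32, 13) = 347373600. Through P₁: C(6, 3)·C(26, 10) = 106234700. Through P₂: C(12, 5)·C(20, 8) = 99768240. Since P₁ is strictly southwest of P₂, a monotone path through both must visit P₁ then P₂; paths through both = C(6, 3)·C(6, 2)·C(20, 8) = 37791000. Avoid both = 347373600 − 106234700 − 99768240 + 37791000 = 179161660.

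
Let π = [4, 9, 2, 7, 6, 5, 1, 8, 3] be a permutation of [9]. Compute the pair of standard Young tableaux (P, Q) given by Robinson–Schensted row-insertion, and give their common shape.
P = [1, 3, 8] / [2, 5] / [4, 6] / [7] / [9];  Q = [1, 2, 8] / [3, 4] / [5, 9] / [6] / [7];  common shape = (3, 2, 2, 1, 1)

Row-insert the values π_1, π_2, … into P one at a time, bumping the leftmost entry strictly greater than the inserted value down to the next row. The recording tableau Q records, in position (i, j), the step at which that cell was added to P.
  Insert 4 (step 1): P = [4];  Q = [1]
  Insert 9 (step 2): P = [4, 9];  Q = [1, 2]
  Insert 2 (step 3): P = [2, 9] / [4];  Q = [1, 2] / [3]
  Insert 7 (step 4): P = [2, 7] / [4, 9];  Q = [1, 2] / [3, 4]
  Insert 6 (step 5): P = [2, 6] / [4, 7] / [9];  Q = [1, 2] / [3, 4] / [5]
  Insert 5 (step 6): P = [2, 5] / [4, 6] / [7] / [9];  Q = [1, 2] / [3, 4] / [5] / [6]
  Insert 1 (step 7): P = [1, 5] / [2, 6] / [4] / [7] / [9];  Q = [1, 2] / [3, 4] / [5] / [6] / [7]
  Insert 8 (step 8): P = [1, 5, 8] / [2, 6] / [4] / [7] / [9];  Q = [1, 2, 8] / [3, 4] / [5] / [6] / [7]
  Insert 3 (step 9): P = [1, 3, 8] / [2, 5] / [4, 6] / [7] / [9];  Q = [1, 2, 8] / [3, 4] / [5, 9] / [6] / [7]
Final shape: (3, 2, 2, 1, 1).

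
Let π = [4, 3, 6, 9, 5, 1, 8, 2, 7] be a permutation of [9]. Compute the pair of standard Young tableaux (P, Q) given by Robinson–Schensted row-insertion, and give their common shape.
P = [1, 2, 7] / [3, 5, 8] / [4, 6, 9];  Q = [1, 3, 4] / [2, 5, 7] / [6, 8, 9];  common shape = (3, 3, 3)

Row-insert the values π_1, π_2, … into P one at a time, bumping the leftmost entry strictly greater than the inserted value down to the next row. The recording tableau Q records, in position (i, j), the step at which that cell was added to P.
  Insert 4 (step 1): P = [4];  Q = [1]
  Insert 3 (step 2): P = [3] / [4];  Q = [1] / [2]
  Insert 6 (step 3): P = [3, 6] / [4];  Q = [1, 3] / [2]
  Insert 9 (step 4): P = [3, 6, 9] / [4];  Q = [1, 3, 4] / [2]
  Insert 5 (step 5): P = [3, 5, 9] / [4, 6];  Q = [1, 3, 4] / [2, 5]
  Insert 1 (step 6): P = [1, 5, 9] / [3, 6] / [4];  Q = [1, 3, 4] / [2, 5] / [6]
  Insert 8 (step 7): P = [1, 5, 8] / [3, 6, 9] / [4];  Q = [1, 3, 4] / [2, 5, 7] / [6]
  Insert 2 (step 8): P = [1, 2, 8] / [3, 5, 9] / [4, 6];  Q = [1, 3, 4] / [2, 5, 7] / [6, 8]
  Insert 7 (step 9): P = [1, 2, 7] / [3, 5, 8] / [4, 6, 9];  Q = [1, 3, 4] / [2, 5, 7] / [6, 8, 9]
Final shape: (3, 3, 3).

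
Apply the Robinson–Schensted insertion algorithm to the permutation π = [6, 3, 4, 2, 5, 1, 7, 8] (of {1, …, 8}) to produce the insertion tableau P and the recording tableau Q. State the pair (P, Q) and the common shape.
P = [1, 4, 5, 7, 8] / [2] / [3] / [6];  Q = [1, 3, 5, 7, 8] / [2] / [4] / [6];  common shape = (5, 1, 1, 1)

Row-insert the values π_1, π_2, … into P one at a time, bumping the leftmost entry strictly greater than the inserted value down to the next row. The recording tableau Q records, in position (i, j), the step at which that cell was added to P.
  Insert 6 (step 1): P = [6];  Q = [1]
  Insert 3 (step 2): P = [3] / [6];  Q = [1] / [2]
  Insert 4 (step 3): P = [3, 4] / [6];  Q = [1, 3] / [2]
  Insert 2 (step 4): P = [2, 4] / [3] / [6];  Q = [1, 3] / [2] / [4]
  Insert 5 (step 5): P = [2, 4, 5] / [3] / [6];  Q = [1, 3, 5] / [2] / [4]
  Insert 1 (step 6): P = [1, 4, 5] / [2] / [3] / [6];  Q = [1, 3, 5] / [2] / [4] / [6]
  Insert 7 (step 7): P = [1, 4, 5, 7] / [2] / [3] / [6];  Q = [1, 3, 5, 7] / [2] / [4] / [6]
  Insert 8 (step 8): P = [1, 4, 5, 7, 8] / [2] / [3] / [6];  Q = [1, 3, 5, 7, 8] / [2] / [4] / [6]
Final shape: (5, 1, 1, 1).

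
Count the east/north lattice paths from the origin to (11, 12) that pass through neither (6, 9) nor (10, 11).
Number of paths = 516516

Inclusion–exclusion. Total paths: C(23, 11) = 1352078. Through P₁: C(15, 6)·C(8, 5) = 280280. Through P₂: C(21, 10)·C(2, 1) = 705432. Since P₁ is strictly southwest of P₂, a monotone path through both must visit P₁ then P₂; paths through both = C(15, 6)·C(6, 4)·C(2, 1) = 150150. Avoid both = 1352078 − 280280 − 705432 + 150150 = 516516.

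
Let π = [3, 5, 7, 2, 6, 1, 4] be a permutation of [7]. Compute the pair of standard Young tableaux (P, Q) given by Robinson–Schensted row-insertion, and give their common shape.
P = [1, 4, 6] / [2, 5] / [3, 7];  Q = [1, 2, 3] / [4, 5] / [6, 7];  common shape = (3, 2, 2)

Row-insert the values π_1, π_2, … into P one at a time, bumping the leftmost entry strictly greater than the inserted value down to the next row. The recording tableau Q records, in position (i, j), the step at which that cell was added to P.
  Insert 3 (step 1): P = [3];  Q = [1]
  Insert 5 (step 2): P = [3, 5];  Q = [1, 2]
  Insert 7 (step 3): P = [3, 5, 7];  Q = [1, 2, 3]
  Insert 2 (step 4): P = [2, 5, 7] / [3];  Q = [1, 2, 3] / [4]
  Insert 6 (step 5): P = [2, 5, 6] / [3, 7];  Q = [1, 2, 3] / [4, 5]
  Insert 1 (step 6): P = [1, 5, 6] / [2, 7] / [3];  Q = [1, 2, 3] / [4, 5] / [6]
  Insert 4 (step 7): P = [1, 4, 6] / [2, 5] / [3, 7];  Q = [1, 2, 3] / [4, 5] / [6, 7]
Final shape: (3, 2, 2).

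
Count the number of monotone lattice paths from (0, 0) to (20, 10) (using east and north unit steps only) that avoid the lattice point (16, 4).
Number of paths = 29027565

Total paths from (0, 0) to (20, 10): C(30, 20) = 30045015. Paths through (16, 4): (paths (0, 0) → (16, 4)) × (paths (16, 4) → (20, 10)) = C(20, 16) · C(10, 4) = 4845 · 210 = 1017450. Avoidance count = 30045015 − 1017450 = 29027565.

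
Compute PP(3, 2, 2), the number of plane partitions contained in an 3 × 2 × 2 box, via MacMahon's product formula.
PP(3, 2, 2) = 50

Evaluate the triple product over i = 1..3, j = 1..2, k = 1..2. The factors are (2/1) · (3/2) · (3/2) · (4/3) · (3/2) · (4/3) · (4/3) · (5/4) · … (12 factors total). The numerators and denominators telescope so the product is an integer; carrying out the multiplication exactly gives PP(3, 2, 2) = 50.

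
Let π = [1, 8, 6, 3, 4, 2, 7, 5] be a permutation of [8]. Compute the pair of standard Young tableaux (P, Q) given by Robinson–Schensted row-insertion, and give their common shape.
P = [1, 2, 4, 5] / [3, 7] / [6] / [8];  Q = [1, 2, 5, 7] / [3, 8] / [4] / [6];  common shape = (4, 2, 1, 1)

Row-insert the values π_1, π_2, … into P one at a time, bumping the leftmost entry strictly greater than the inserted value down to the next row. The recording tableau Q records, in position (i, j), the step at which that cell was added to P.
  Insert 1 (step 1): P = [1];  Q = [1]
  Insert 8 (step 2): P = [1, 8];  Q = [1, 2]
  Insert 6 (step 3): P = [1, 6] / [8];  Q = [1, 2] / [3]
  Insert 3 (step 4): P = [1, 3] / [6] / [8];  Q = [1, 2] / [3] / [4]
  Insert 4 (step 5): P = [1, 3, 4] / [6] / [8];  Q = [1, 2, 5] / [3] / [4]
  Insert 2 (step 6): P = [1, 2, 4] / [3] / [6] / [8];  Q = [1, 2, 5] / [3] / [4] / [6]
  Insert 7 (step 7): P = [1, 2, 4, 7] / [3] / [6] / [8];  Q = [1, 2, 5, 7] / [3] / [4] / [6]
  Insert 5 (step 8): P = [1, 2, 4, 5] / [3, 7] / [6] / [8];  Q = [1, 2, 5, 7] / [3, 8] / [4] / [6]
Final shape: (4, 2, 1, 1).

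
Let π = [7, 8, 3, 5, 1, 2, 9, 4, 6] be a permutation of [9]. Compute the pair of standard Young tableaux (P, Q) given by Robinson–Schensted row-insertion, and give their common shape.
P = [1, 2, 4, 6] / [3, 5, 9] / [7, 8];  Q = [1, 2, 7, 9] / [3, 4, 8] / [5, 6];  common shape = (4, 3, 2)

Row-insert the values π_1, π_2, … into P one at a time, bumping the leftmost entry strictly greater than the inserted value down to the next row. The recording tableau Q records, in position (i, j), the step at which that cell was added to P.
  Insert 7 (step 1): P = [7];  Q = [1]
  Insert 8 (step 2): P = [7, 8];  Q = [1, 2]
  Insert 3 (step 3): P = [3, 8] / [7];  Q = [1, 2] / [3]
  Insert 5 (step 4): P = [3, 5] / [7, 8];  Q = [1, 2] / [3, 4]
  Insert 1 (step 5): P = [1, 5] / [3, 8] / [7];  Q = [1, 2] / [3, 4] / [5]
  Insert 2 (step 6): P = [1, 2] / [3, 5] / [7, 8];  Q = [1, 2] / [3, 4] / [5, 6]
  Insert 9 (step 7): P = [1, 2, 9] / [3, 5] / [7, 8];  Q = [1, 2, 7] / [3, 4] / [5, 6]
  Insert 4 (step 8): P = [1, 2, 4] / [3, 5, 9] / [7, 8];  Q = [1, 2, 7] / [3, 4, 8] / [5, 6]
  Insert 6 (step 9): P = [1, 2, 4, 6] / [3, 5, 9] / [7, 8];  Q = [1, 2, 7, 9] / [3, 4, 8] / [5, 6]
Final shape: (4, 3, 2).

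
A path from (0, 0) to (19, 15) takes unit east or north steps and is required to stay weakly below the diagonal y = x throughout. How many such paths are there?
Number of paths = 463991880

By the reflection principle (André's argument), the number of monotone paths to (19, 15) with n ≤ m that never go above y = x is C(34, 19) − C(34, 20) = 1855967520 − 1391975640 = 463991880.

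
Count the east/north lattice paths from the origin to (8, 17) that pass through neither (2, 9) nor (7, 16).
Number of paths = 513216

Inclusion–exclusion. Total paths: C(25, 8) = 1081575. Through P₁: C(11, 2)·C(14, 6) = 165165. Through P₂: C(23, 7)·C(2, 1) = 490314. Since P₁ is strictly southwest of P₂, a monotone path through both must visit P₁ then P₂; paths through both = C(11, 2)·C(12, 5)·C(2, 1) = 87120. Avoid both = 1081575 − 165165 − 490314 + 87120 = 513216.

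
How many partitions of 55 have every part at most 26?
p(55, parts ≤ 26) = 432817

Use the recurrence p(n, m) = p(n, m−1) + p(n−m, m): either the largest part is < m (count p(n, m−1)) or the largest part is exactly m (remove one copy of m, count p(n−m, m)). With p(0, ·) = 1 this gives p(55, parts ≤ 26) = 432817. (By conjugating Young diagrams, this also counts partitions of 55 into at most 26 parts.)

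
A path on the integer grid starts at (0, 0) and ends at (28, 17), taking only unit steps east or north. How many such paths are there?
Number of paths = 1103068603890

A monotone lattice path from (0, 0) to (28, 17) consists of 28 east steps and 17 north steps in some order, so it is determined by which 28 of the 45 steps are east. The count is C(45, 28) = 1103068603890.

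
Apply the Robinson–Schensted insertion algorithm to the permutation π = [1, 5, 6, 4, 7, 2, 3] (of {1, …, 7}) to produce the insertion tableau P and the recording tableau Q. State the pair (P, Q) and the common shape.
P = [1, 2, 3, 7] / [4, 6] / [5];  Q = [1, 2, 3, 5] / [4, 7] / [6];  common shape = (4, 2, 1)

Row-insert the values π_1, π_2, … into P one at a time, bumping the leftmost entry strictly greater than the inserted value down to the next row. The recording tableau Q records, in position (i, j), the step at which that cell was added to P.
  Insert 1 (step 1): P = [1];  Q = [1]
  Insert 5 (step 2): P = [1, 5];  Q = [1, 2]
  Insert 6 (step 3): P = [1, 5, 6];  Q = [1, 2, 3]
  Insert 4 (step 4): P = [1, 4, 6] / [5];  Q = [1, 2, 3] / [4]
  Insert 7 (step 5): P = [1, 4, 6, 7] / [5];  Q = [1, 2, 3, 5] / [4]
  Insert 2 (step 6): P = [1, 2, 6, 7] / [4] / [5];  Q = [1, 2, 3, 5] / [4] / [6]
  Insert 3 (step 7): P = [1, 2, 3, 7] / [4, 6] / [5];  Q = [1, 2, 3, 5] / [4, 7] / [6]
Final shape: (4, 2, 1).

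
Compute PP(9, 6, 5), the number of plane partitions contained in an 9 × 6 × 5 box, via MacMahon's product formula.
PP(9, 6, 5) = 72261531710368

Evaluate the triple product over i = 1..9, j = 1..6, k = 1..5. The factors are (2/1) · (3/2) · (4/3) · (5/4) · (6/5) · (3/2) · (4/3) · (5/4) · … (270 factors total). The numerators and denominators telescope so the product is an integer; carrying out the multiplication exactly gives PP(9, 6, 5) = 72261531710368.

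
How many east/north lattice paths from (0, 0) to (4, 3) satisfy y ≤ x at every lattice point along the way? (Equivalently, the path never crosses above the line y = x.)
Number of paths = 14

By the reflection principle (André's argument), the number of monotone paths to (4, 3) with n ≤ m that never go above y = x is C(7, 4) − C(7, 5) = 35 − 21 = 14.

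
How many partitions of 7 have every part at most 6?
p(7, parts ≤ 6) = 14

Partitions of 7 with all parts ≤ 6: 6+1, 5+2, 5+1+1, 4+3, 4+2+1, 4+1+1+1, 3+3+1, 3+2+2, 3+2+1+1, 3+1+1+1+1, 2+2+2+1, 2+2+1+1+1, 2+1+1+1+1+1, 1+1+1+1+1+1+1. Count = 14.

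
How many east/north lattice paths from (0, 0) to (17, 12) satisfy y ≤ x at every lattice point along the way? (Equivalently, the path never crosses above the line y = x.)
Number of paths = 17298645

By the reflection principle (André's argument), the number of monotone paths to (17, 12) with n ≤ m that never go above y = x is C(29, 17) − C(29, 18) = 51895935 − 34597290 = 17298645.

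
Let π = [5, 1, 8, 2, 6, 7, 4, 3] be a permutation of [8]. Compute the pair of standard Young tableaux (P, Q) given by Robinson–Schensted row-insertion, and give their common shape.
P = [1, 2, 3, 7] / [4, 6] / [5] / [8];  Q = [1, 3, 5, 6] / [2, 4] / [7] / [8];  common shape = (4, 2, 1, 1)

Row-insert the values π_1, π_2, … into P one at a time, bumping the leftmost entry strictly greater than the inserted value down to the next row. The recording tableau Q records, in position (i, j), the step at which that cell was added to P.
  Insert 5 (step 1): P = [5];  Q = [1]
  Insert 1 (step 2): P = [1] / [5];  Q = [1] / [2]
  Insert 8 (step 3): P = [1, 8] / [5];  Q = [1, 3] / [2]
  Insert 2 (step 4): P = [1, 2] / [5, 8];  Q = [1, 3] / [2, 4]
  Insert 6 (step 5): P = [1, 2, 6] / [5, 8];  Q = [1, 3, 5] / [2, 4]
  Insert 7 (step 6): P = [1, 2, 6, 7] / [5, 8];  Q = [1, 3, 5, 6] / [2, 4]
  Insert 4 (step 7): P = [1, 2, 4, 7] / [5, 6] / [8];  Q = [1, 3, 5, 6] / [2, 4] / [7]
  Insert 3 (step 8): P = [1, 2, 3, 7] / [4, 6] / [5] / [8];  Q = [1, 3, 5, 6] / [2, 4] / [7] / [8]
Final shape: (4, 2, 1, 1).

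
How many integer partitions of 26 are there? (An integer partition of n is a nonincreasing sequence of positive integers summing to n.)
p(26) = 2436

Compute p(n) via the recurrence p(n, m) = p(n, m−1) + p(n−m, m), where p(n, m) counts partitions of n with all parts ≤ m and p(n) = p(n, n). The base cases are p(0, m) = 1 and p(n, 0) = 0 for n > 0. Filling the table yields p(26) = 2436. (Euler's pentagonal recurrence is an alternative.)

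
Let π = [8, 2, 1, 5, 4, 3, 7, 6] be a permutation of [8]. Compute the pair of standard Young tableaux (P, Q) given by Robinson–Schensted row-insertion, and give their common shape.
P = [1, 3, 6] / [2, 4, 7] / [5] / [8];  Q = [1, 4, 7] / [2, 5, 8] / [3] / [6];  common shape = (3, 3, 1, 1)

Row-insert the values π_1, π_2, … into P one at a time, bumping the leftmost entry strictly greater than the inserted value down to the next row. The recording tableau Q records, in position (i, j), the step at which that cell was added to P.
  Insert 8 (step 1): P = [8];  Q = [1]
  Insert 2 (step 2): P = [2] / [8];  Q = [1] / [2]
  Insert 1 (step 3): P = [1] / [2] / [8];  Q = [1] / [2] / [3]
  Insert 5 (step 4): P = [1, 5] / [2] / [8];  Q = [1, 4] / [2] / [3]
  Insert 4 (step 5): P = [1, 4] / [2, 5] / [8];  Q = [1, 4] / [2, 5] / [3]
  Insert 3 (step 6): P = [1, 3] / [2, 4] / [5] / [8];  Q = [1, 4] / [2, 5] / [3] / [6]
  Insert 7 (step 7): P = [1, 3, 7] / [2, 4] / [5] / [8];  Q = [1, 4, 7] / [2, 5] / [3] / [6]
  Insert 6 (step 8): P = [1, 3, 6] / [2, 4, 7] / [5] / [8];  Q = [1, 4, 7] / [2, 5, 8] / [3] / [6]
Final shape: (3, 3, 1, 1).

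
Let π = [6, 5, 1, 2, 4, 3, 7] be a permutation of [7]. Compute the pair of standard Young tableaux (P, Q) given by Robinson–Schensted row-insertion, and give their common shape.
P = [1, 2, 3, 7] / [4] / [5] / [6];  Q = [1, 4, 5, 7] / [2] / [3] / [6];  common shape = (4, 1, 1, 1)

Row-insert the values π_1, π_2, … into P one at a time, bumping the leftmost entry strictly greater than the inserted value down to the next row. The recording tableau Q records, in position (i, j), the step at which that cell was added to P.
  Insert 6 (step 1): P = [6];  Q = [1]
  Insert 5 (step 2): P = [5] / [6];  Q = [1] / [2]
  Insert 1 (step 3): P = [1] / [5] / [6];  Q = [1] / [2] / [3]
  Insert 2 (step 4): P = [1, 2] / [5] / [6];  Q = [1, 4] / [2] / [3]
  Insert 4 (step 5): P = [1, 2, 4] / [5] / [6];  Q = [1, 4, 5] / [2] / [3]
  Insert 3 (step 6): P = [1, 2, 3] / [4] / [5] / [6];  Q = [1, 4, 5] / [2] / [3] / [6]
  Insert 7 (step 7): P = [1, 2, 3, 7] / [4] / [5] / [6];  Q = [1, 4, 5, 7] / [2] / [3] / [6]
Final shape: (4, 1, 1, 1).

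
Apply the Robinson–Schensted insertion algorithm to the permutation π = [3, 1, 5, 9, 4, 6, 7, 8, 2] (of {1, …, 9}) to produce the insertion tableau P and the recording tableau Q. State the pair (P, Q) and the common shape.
P = [1, 2, 6, 7, 8] / [3, 4, 9] / [5];  Q = [1, 3, 4, 7, 8] / [2, 5, 6] / [9];  common shape = (5, 3, 1)

Row-insert the values π_1, π_2, … into P one at a time, bumping the leftmost entry strictly greater than the inserted value down to the next row. The recording tableau Q records, in position (i, j), the step at which that cell was added to P.
  Insert 3 (step 1): P = [3];  Q = [1]
  Insert 1 (step 2): P = [1] / [3];  Q = [1] / [2]
  Insert 5 (step 3): P = [1, 5] / [3];  Q = [1, 3] / [2]
  Insert 9 (step 4): P = [1, 5, 9] / [3];  Q = [1, 3, 4] / [2]
  Insert 4 (step 5): P = [1, 4, 9] / [3, 5];  Q = [1, 3, 4] / [2, 5]
  Insert 6 (step 6): P = [1, 4, 6] / [3, 5, 9];  Q = [1, 3, 4] / [2, 5, 6]
  Insert 7 (step 7): P = [1, 4, 6, 7] / [3, 5, 9];  Q = [1, 3, 4, 7] / [2, 5, 6]
  Insert 8 (step 8): P = [1, 4, 6, 7, 8] / [3, 5, 9];  Q = [1, 3, 4, 7, 8] / [2, 5, 6]
  Insert 2 (step 9): P = [1, 2, 6, 7, 8] / [3, 4, 9] / [5];  Q = [1, 3, 4, 7, 8] / [2, 5, 6] / [9]
Final shape: (5, 3, 1).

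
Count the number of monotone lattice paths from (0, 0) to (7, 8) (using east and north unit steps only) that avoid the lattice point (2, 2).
Number of paths = 3663

Total paths from (0, 0) to (7, 8): C(15, 7) = 6435. Paths through (2, 2): (paths (0, 0) → (2, 2)) × (paths (2, 2) → (7, 8)) = C(4, 2) · C(11, 5) = 6 · 462 = 2772. Avoidance count = 6435 − 2772 = 3663.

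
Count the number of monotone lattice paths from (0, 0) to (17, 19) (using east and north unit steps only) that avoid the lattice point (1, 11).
Number of paths = 8588670948

Total paths from (0, 0) to (17, 19): C(36, 17) = 8597496600. Paths through (1, 11): (paths (0, 0) → (1, 11)) × (paths (1, 11) → (17, 19)) = C(12, 1) · C(24, 16) = 12 · 735471 = 8825652. Avoidance count = 8597496600 − 8825652 = 8588670948.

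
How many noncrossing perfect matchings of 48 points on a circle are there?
C_24 = 1289904147324

These noncrossing handshakes are counted by the Catalan number C_n = (1/(n + 1)) · C(2n, n). For n = 24: C_24 = (1/25) · C(48, 24) = 32247603683100/25 = 1289904147324.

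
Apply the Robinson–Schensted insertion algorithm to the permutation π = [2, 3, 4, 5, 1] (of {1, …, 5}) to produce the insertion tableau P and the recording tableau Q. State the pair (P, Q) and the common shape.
P = [1, 3, 4, 5] / [2];  Q = [1, 2, 3, 4] / [5];  common shape = (4, 1)

Row-insert the values π_1, π_2, … into P one at a time, bumping the leftmost entry strictly greater than the inserted value down to the next row. The recording tableau Q records, in position (i, j), the step at which that cell was added to P.
  Insert 2 (step 1): P = [2];  Q = [1]
  Insert 3 (step 2): P = [2, 3];  Q = [1, 2]
  Insert 4 (step 3): P = [2, 3, 4];  Q = [1, 2, 3]
  Insert 5 (step 4): P = [2, 3, 4, 5];  Q = [1, 2, 3, 4]
  Insert 1 (step 5): P = [1, 3, 4, 5] / [2];  Q = [1, 2, 3, 4] / [5]
Final shape: (4, 1).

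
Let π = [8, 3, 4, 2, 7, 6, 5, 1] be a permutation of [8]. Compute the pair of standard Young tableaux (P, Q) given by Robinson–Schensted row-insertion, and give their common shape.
P = [1, 4, 5] / [2, 6] / [3] / [7] / [8];  Q = [1, 3, 5] / [2, 6] / [4] / [7] / [8];  common shape = (3, 2, 1, 1, 1)

Row-insert the values π_1, π_2, … into P one at a time, bumping the leftmost entry strictly greater than the inserted value down to the next row. The recording tableau Q records, in position (i, j), the step at which that cell was added to P.
  Insert 8 (step 1): P = [8];  Q = [1]
  Insert 3 (step 2): P = [3] / [8];  Q = [1] / [2]
  Insert 4 (step 3): P = [3, 4] / [8];  Q = [1, 3] / [2]
  Insert 2 (step 4): P = [2, 4] / [3] / [8];  Q = [1, 3] / [2] / [4]
  Insert 7 (step 5): P = [2, 4, 7] / [3] / [8];  Q = [1, 3, 5] / [2] / [4]
  Insert 6 (step 6): P = [2, 4, 6] / [3, 7] / [8];  Q = [1, 3, 5] / [2, 6] / [4]
  Insert 5 (step 7): P = [2, 4, 5] / [3, 6] / [7] / [8];  Q = [1, 3, 5] / [2, 6] / [4] / [7]
  Insert 1 (step 8): P = [1, 4, 5] / [2, 6] / [3] / [7] / [8];  Q = [1, 3, 5] / [2, 6] / [4] / [7] / [8]
Final shape: (3, 2, 1, 1, 1).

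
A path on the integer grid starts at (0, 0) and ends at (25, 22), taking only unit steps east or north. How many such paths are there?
Number of paths = 14833897694226

A monotone lattice path from (0, 0) to (25, 22) consists of 25 east steps and 22 north steps in some order, so it is determined by which 25 of the 47 steps are east. The count is C(47, 25) = 14833897694226.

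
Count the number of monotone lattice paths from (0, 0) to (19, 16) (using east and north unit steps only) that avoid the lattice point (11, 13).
Number of paths = 3648065190

Total paths from (0, 0) to (19, 16): C(35, 19) = 4059928950. Paths through (11, 13): (paths (0, 0) → (11, 13)) × (paths (11, 13) → (19, 16)) = C(24, 11) · C(11, 8) = 2496144 · 165 = 411863760. Avoidance count = 4059928950 − 411863760 = 3648065190.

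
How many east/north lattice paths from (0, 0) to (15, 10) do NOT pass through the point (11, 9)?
Number of paths = 2428960

Total paths from (0, 0) to (15, 10): C(25, 15) = 3268760. Paths through (11, 9): (paths (0, 0) → (11, 9)) × (paths (11, 9) → (15, 10)) = C(20, 11) · C(5, 4) = 167960 · 5 = 839800. Avoidance count = 3268760 − 839800 = 2428960.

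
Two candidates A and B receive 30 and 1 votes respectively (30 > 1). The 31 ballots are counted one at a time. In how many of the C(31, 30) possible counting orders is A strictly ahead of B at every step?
Strict-lead orderings = 29

Total orderings of the 31 votes with 30 for A: C(31, 30) = 31. By the Bertrand ballot formula (Cycle Lemma / reflection principle), the number of orderings in which A is strictly ahead of B throughout is (p − q)/(p + q) · C(p + q, p) = (30 − 1)/(30 + 1) · 31 = 29.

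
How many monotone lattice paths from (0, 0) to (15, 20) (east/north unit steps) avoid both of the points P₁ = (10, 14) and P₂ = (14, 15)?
Number of paths = 1935328008

Inclusion–exclusion. Total paths: C(35, 15) = 3247943160. Through P₁: C(24, 10)·C(11, 5) = 906100272. Through P₂: C(29, 14)·C(6, 1) = 465352560. Since P₁ is strictly southwest of P₂, a monotone path through both must visit P₁ then P₂; paths through both = C(24, 10)·C(5, 4)·C(6, 1) = 58837680. Avoid both = 3247943160 − 906100272 − 465352560 + 58837680 = 1935328008.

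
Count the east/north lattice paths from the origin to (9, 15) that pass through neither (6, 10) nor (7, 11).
Number of paths = 621936

Inclusion–exclusion. Total paths: C(24, 9) = 1307504. Through P₁: C(16, 6)·C(8, 3) = 448448. Through P₂: C(18, 7)·C(6, 2) = 477360. Since P₁ is strictly southwest of P₂, a monotone path through both must visit P₁ then P₂; paths through both = C(16, 6)·C(2, 1)·C(6, 2) = 240240. Avoid both = 1307504 − 448448 − 477360 + 240240 = 621936.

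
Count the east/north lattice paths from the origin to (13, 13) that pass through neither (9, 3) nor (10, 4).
Number of paths = 10056960

Inclusion–exclusion. Total paths: C(26, 13) = 10400600. Through P₁: C(12, 9)·C(14, 4) = 220220. Through P₂: C(14, 10)·C(12, 3) = 220220. Since P₁ is strictly southwest of P₂, a monotone path through both must visit P₁ then P₂; paths through both = C(12, 9)·C(2, 1)·C(12, 3) = 96800. Avoid both = 10400600 − 220220 − 220220 + 96800 = 10056960.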